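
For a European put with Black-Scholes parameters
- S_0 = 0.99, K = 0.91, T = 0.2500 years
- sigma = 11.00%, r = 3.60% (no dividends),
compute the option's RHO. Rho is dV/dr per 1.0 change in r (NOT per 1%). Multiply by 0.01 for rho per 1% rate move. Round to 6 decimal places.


d1 = 1.7231426112; d2 = 1.6681426112
phi(d1) = 0.0903965874; exp(-qT) = 1.0000000000; exp(-rT) = 0.9910403788
N(-d2) = 0.0476437100
Rho = -K*T*exp(-rT)*N(-d2) = -0.9100 * 0.2500 * 0.9910403788 * 0.0476437100 = -0.010742

Answer: Rho = -0.010742


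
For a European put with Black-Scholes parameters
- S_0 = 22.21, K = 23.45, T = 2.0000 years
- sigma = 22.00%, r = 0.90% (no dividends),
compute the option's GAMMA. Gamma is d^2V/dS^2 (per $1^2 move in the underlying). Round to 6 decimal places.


Answer: Gamma = 0.057690

Derivation:
d1 = 0.0388013372; d2 = -0.2723256465
phi(d1) = 0.3986420809; exp(-qT) = 1.0000000000; exp(-rT) = 0.9821610324
Gamma = exp(-qT) * phi(d1) / (S * sigma * sqrt(T)) = 1.0000000000 * 0.3986420809 / (22.2100 * 0.2200 * 1.4142135624) = 0.057690


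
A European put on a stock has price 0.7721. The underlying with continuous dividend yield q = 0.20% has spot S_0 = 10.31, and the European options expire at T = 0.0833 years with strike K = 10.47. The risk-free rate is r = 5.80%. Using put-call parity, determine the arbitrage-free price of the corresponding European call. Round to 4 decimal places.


Put-call parity: C - P = S_0 * exp(-qT) - K * exp(-rT).
S_0 * exp(-qT) = 10.3100 * 0.99983341 = 10.30828250
K * exp(-rT) = 10.4700 * 0.99518025 = 10.41953724
C = P + S*exp(-qT) - K*exp(-rT)
C = 0.7721 + 10.30828250 - 10.41953724 = 0.6608

Answer: Call price = 0.6608


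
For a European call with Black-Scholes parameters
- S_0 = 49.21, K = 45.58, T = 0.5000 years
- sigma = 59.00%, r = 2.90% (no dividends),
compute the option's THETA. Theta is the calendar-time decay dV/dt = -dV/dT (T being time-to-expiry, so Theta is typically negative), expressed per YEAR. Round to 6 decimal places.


d1 = 0.4270273726; d2 = 0.0098343717
phi(d1) = 0.3641771981; exp(-qT) = 1.0000000000; exp(-rT) = 0.9856046187
Theta = -S*exp(-qT)*phi(d1)*sigma/(2*sqrt(T)) - r*K*exp(-rT)*N(d2) + q*S*exp(-qT)*N(d1)
N(d1) = 0.6653203047; N(d2) = 0.5039232835; sqrt(T) = 0.7071067812
Term 1 = -49.2100 * 1.0000000000 * 0.3641771981 * 0.5900 / (2 * 0.7071067812) = -7.4765824859
Term 2 = -0.0290 * 45.5800 * 0.9856046187 * 0.5039232835 = -0.6565071705
Term 3 = 0 (no dividend yield, q = 0)
Theta = -7.4765824859 + (-0.6565071705) + (0.0000000000) = -8.133090

Answer: Theta = -8.133090


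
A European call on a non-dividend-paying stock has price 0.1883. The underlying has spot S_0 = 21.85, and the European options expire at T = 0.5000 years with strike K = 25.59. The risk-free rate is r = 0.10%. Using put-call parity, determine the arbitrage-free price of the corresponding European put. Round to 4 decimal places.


Answer: Put price = 3.9155

Derivation:
Put-call parity: C - P = S_0 * exp(-qT) - K * exp(-rT).
S_0 * exp(-qT) = 21.8500 * 1.00000000 = 21.85000000
K * exp(-rT) = 25.5900 * 0.99950012 = 25.57720820
P = C - S*exp(-qT) + K*exp(-rT)
P = 0.1883 - 21.85000000 + 25.57720820 = 3.9155


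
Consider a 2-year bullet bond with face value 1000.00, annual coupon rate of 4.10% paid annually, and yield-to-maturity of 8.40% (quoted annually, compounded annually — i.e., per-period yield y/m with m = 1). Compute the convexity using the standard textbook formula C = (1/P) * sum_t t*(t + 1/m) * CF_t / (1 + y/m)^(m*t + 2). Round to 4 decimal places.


Coupon per period c = face * coupon_rate / m = 41.000000
Periods per year m = 1; per-period yield y/m = 0.084000
Number of cashflows N = 2
Cashflows (t years, CF_t, discount factor 1/(1+y/m)^(m*t), PV):
  t = 1.0000: CF_t = 41.000000, DF = 0.922509, PV = 37.822878
  t = 2.0000: CF_t = 1041.000000, DF = 0.851023, PV = 885.915224
Price P = sum_t PV_t = 923.738103
Convexity numerator sum_t t*(t + 1/m) * CF_t / (1+y/m)^(m*t + 2):
  t = 1.0000: term = 64.376299
  t = 2.0000: term = 4523.606830
Convexity = (1/P) * sum = 4587.983129 / 923.738103 = 4.966757

Answer: Convexity = 4.9668


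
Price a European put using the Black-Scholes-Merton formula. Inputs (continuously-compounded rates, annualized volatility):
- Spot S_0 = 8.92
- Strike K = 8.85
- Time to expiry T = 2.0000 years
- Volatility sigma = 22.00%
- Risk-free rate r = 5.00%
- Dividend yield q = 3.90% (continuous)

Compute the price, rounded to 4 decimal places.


d1 = (ln(S/K) + (r - q + 0.5*sigma^2) * T) / (sigma * sqrt(T)) = 0.25159659
d2 = d1 - sigma * sqrt(T) = -0.05953040
exp(-rT) = 0.90483742; exp(-qT) = 0.92496443
P = K * exp(-rT) * N(-d2) - S_0 * exp(-qT) * N(-d1)
N(-d1) = 0.40067645; N(-d2) = 0.52373517
P = 8.8500 * 0.90483742 * 0.52373517 - 8.9200 * 0.92496443 * 0.40067645 = 0.8881

Answer: Price = 0.8881


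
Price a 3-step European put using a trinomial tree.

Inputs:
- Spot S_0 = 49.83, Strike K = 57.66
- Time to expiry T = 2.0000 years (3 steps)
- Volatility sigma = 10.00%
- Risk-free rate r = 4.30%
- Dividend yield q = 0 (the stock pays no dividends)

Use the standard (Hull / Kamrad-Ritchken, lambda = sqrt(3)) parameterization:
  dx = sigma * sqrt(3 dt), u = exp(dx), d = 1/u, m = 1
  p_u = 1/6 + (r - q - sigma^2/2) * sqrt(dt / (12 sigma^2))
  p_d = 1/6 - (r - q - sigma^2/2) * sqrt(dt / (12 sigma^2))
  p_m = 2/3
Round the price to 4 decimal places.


dt = T/N = 0.666667; dx = sigma*sqrt(3*dt) = 0.141421
u = exp(dx) = 1.151910; d = 1/u = 0.868123
p_u = 0.256234, p_m = 0.666667, p_d = 0.077100
Discount per step: exp(-r*dt) = 0.971740
Stock lattice S(k, j) with j the centered position index:
  k=0: S(0,+0) = 49.8300
  k=1: S(1,-1) = 43.2586; S(1,+0) = 49.8300; S(1,+1) = 57.3997
  k=2: S(2,-2) = 37.5538; S(2,-1) = 43.2586; S(2,+0) = 49.8300; S(2,+1) = 57.3997; S(2,+2) = 66.1192
  k=3: S(3,-3) = 32.6013; S(3,-2) = 37.5538; S(3,-1) = 43.2586; S(3,+0) = 49.8300; S(3,+1) = 57.3997; S(3,+2) = 66.1192; S(3,+3) = 76.1634
Terminal payoffs V(N, j) = max(K - S_T, 0):
  V(3,-3) = 25.058668; V(3,-2) = 20.106203; V(3,-1) = 14.401409; V(3,+0) = 7.830000; V(3,+1) = 0.260329; V(3,+2) = 0.000000; V(3,+3) = 0.000000
Backward induction: V(k, j) = exp(-r*dt) * [p_u * V(k+1, j+1) + p_m * V(k+1, j) + p_d * V(k+1, j-1)]
  V(2,-2) = exp(-r*dt) * [p_u*14.401409 + p_m*20.106203 + p_d*25.058668] = 18.488601
  V(2,-1) = exp(-r*dt) * [p_u*7.830000 + p_m*14.401409 + p_d*20.106203] = 12.785607
  V(2,+0) = exp(-r*dt) * [p_u*0.260329 + p_m*7.830000 + p_d*14.401409] = 6.216272
  V(2,+1) = exp(-r*dt) * [p_u*0.000000 + p_m*0.260329 + p_d*7.830000] = 0.755280
  V(2,+2) = exp(-r*dt) * [p_u*0.000000 + p_m*0.000000 + p_d*0.260329] = 0.019504
  V(1,-1) = exp(-r*dt) * [p_u*6.216272 + p_m*12.785607 + p_d*18.488601] = 11.215849
  V(1,+0) = exp(-r*dt) * [p_u*0.755280 + p_m*6.216272 + p_d*12.785607] = 5.173038
  V(1,+1) = exp(-r*dt) * [p_u*0.019504 + p_m*0.755280 + p_d*6.216272] = 0.959876
  V(0,+0) = exp(-r*dt) * [p_u*0.959876 + p_m*5.173038 + p_d*11.215849] = 4.430537

Answer: Price = V(0,0) = 4.4305


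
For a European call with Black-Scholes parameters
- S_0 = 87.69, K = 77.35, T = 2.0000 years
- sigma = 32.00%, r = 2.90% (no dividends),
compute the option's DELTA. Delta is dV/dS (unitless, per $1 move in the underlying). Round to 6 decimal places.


Answer: Delta = 0.736203

Derivation:
d1 = 0.6316834370; d2 = 0.1791350970
phi(d1) = 0.3267857520; exp(-qT) = 1.0000000000; exp(-rT) = 0.9436499474
N(d1) = 0.7362031234
Delta = exp(-qT) * N(d1) = 1.0000000000 * 0.7362031234 = 0.736203


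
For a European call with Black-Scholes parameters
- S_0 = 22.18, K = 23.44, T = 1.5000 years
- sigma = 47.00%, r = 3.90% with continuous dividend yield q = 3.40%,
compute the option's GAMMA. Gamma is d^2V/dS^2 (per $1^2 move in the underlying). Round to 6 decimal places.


Answer: Gamma = 0.029077

Derivation:
d1 = 0.2048572848; d2 = -0.3707728047
phi(d1) = 0.3906583888; exp(-qT) = 0.9502786705; exp(-rT) = 0.9431782404
Gamma = exp(-qT) * phi(d1) / (S * sigma * sqrt(T)) = 0.9502786705 * 0.3906583888 / (22.1800 * 0.4700 * 1.2247448714) = 0.029077


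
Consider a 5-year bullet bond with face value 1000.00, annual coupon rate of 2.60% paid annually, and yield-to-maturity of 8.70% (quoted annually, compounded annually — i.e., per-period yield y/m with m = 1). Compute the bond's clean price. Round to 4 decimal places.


Coupon per period c = face * coupon_rate / m = 26.000000
Periods per year m = 1; per-period yield y/m = 0.087000
Number of cashflows N = 5
Cashflows (t years, CF_t, discount factor 1/(1+y/m)^(m*t), PV):
  t = 1.0000: CF_t = 26.000000, DF = 0.919963, PV = 23.919043
  t = 2.0000: CF_t = 26.000000, DF = 0.846332, PV = 22.004640
  t = 3.0000: CF_t = 26.000000, DF = 0.778595, PV = 20.243459
  t = 4.0000: CF_t = 26.000000, DF = 0.716278, PV = 18.623237
  t = 5.0000: CF_t = 1026.000000, DF = 0.658950, PV = 676.082416
Price P = sum_t PV_t = 760.872794

Answer: Price = 760.8728


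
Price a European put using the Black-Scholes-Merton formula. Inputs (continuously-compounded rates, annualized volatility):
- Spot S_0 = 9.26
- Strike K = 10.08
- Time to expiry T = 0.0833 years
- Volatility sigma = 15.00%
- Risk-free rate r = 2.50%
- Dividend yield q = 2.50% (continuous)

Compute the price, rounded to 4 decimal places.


Answer: Price = 0.8222

Derivation:
d1 = (ln(S/K) + (r - q + 0.5*sigma^2) * T) / (sigma * sqrt(T)) = -1.93825438
d2 = d1 - sigma * sqrt(T) = -1.98154699
exp(-rT) = 0.99791967; exp(-qT) = 0.99791967
P = K * exp(-rT) * N(-d2) - S_0 * exp(-qT) * N(-d1)
N(-d1) = 0.97370390; N(-d2) = 0.97623502
P = 10.0800 * 0.99791967 * 0.97623502 - 9.2600 * 0.99791967 * 0.97370390 = 0.8222


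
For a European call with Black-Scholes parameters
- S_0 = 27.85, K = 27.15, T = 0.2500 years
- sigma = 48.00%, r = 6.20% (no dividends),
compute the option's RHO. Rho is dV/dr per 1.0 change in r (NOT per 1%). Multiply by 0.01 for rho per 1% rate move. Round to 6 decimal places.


d1 = 0.2906496666; d2 = 0.0506496666
phi(d1) = 0.3824424297; exp(-qT) = 1.0000000000; exp(-rT) = 0.9846195068
N(d2) = 0.5201976573
Rho = K*T*exp(-rT)*N(d2) = 27.1500 * 0.2500 * 0.9846195068 * 0.5201976573 = 3.476536

Answer: Rho = 3.476536


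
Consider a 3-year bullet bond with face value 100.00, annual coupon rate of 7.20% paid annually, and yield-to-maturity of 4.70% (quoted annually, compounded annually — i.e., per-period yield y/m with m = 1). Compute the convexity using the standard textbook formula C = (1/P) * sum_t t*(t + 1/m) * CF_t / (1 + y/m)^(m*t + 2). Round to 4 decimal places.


Coupon per period c = face * coupon_rate / m = 7.200000
Periods per year m = 1; per-period yield y/m = 0.047000
Number of cashflows N = 3
Cashflows (t years, CF_t, discount factor 1/(1+y/m)^(m*t), PV):
  t = 1.0000: CF_t = 7.200000, DF = 0.955110, PV = 6.876791
  t = 2.0000: CF_t = 7.200000, DF = 0.912235, PV = 6.568091
  t = 3.0000: CF_t = 107.200000, DF = 0.871284, PV = 93.401691
Price P = sum_t PV_t = 106.846573
Convexity numerator sum_t t*(t + 1/m) * CF_t / (1+y/m)^(m*t + 2):
  t = 1.0000: term = 12.546496
  t = 2.0000: term = 35.949845
  t = 3.0000: term = 1022.451280
Convexity = (1/P) * sum = 1070.947621 / 106.846573 = 10.023229

Answer: Convexity = 10.0232


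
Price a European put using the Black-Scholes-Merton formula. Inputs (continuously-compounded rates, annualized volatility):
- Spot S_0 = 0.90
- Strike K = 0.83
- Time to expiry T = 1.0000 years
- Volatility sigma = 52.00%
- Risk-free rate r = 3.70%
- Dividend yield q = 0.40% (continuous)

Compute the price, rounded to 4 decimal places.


d1 = (ln(S/K) + (r - q + 0.5*sigma^2) * T) / (sigma * sqrt(T)) = 0.47917127
d2 = d1 - sigma * sqrt(T) = -0.04082873
exp(-rT) = 0.96367614; exp(-qT) = 0.99600799
P = K * exp(-rT) * N(-d2) - S_0 * exp(-qT) * N(-d1)
N(-d1) = 0.31590839; N(-d2) = 0.51628378
P = 0.8300 * 0.96367614 * 0.51628378 - 0.9000 * 0.99600799 * 0.31590839 = 0.1298

Answer: Price = 0.1298


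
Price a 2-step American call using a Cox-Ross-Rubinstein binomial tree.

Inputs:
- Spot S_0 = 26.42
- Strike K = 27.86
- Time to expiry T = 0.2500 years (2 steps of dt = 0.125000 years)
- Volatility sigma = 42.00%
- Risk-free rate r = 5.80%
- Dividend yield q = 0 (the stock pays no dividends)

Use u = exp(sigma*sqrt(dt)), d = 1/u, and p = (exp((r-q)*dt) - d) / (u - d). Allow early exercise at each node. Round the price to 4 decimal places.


dt = T/N = 0.125000
u = exp(sigma*sqrt(dt)) = 1.160084; d = 1/u = 0.862007
p = (exp((r-q)*dt) - d) / (u - d) = 0.487356
Discount per step: exp(-r*dt) = 0.992776
Stock lattice S(k, i) with i counting down-moves:
  k=0: S(0,0) = 26.4200
  k=1: S(1,0) = 30.6494; S(1,1) = 22.7742
  k=2: S(2,0) = 35.5559; S(2,1) = 26.4200; S(2,2) = 19.6315
Terminal payoffs V(N, i) = max(S_T - K, 0):
  V(2,0) = 7.695901; V(2,1) = 0.000000; V(2,2) = 0.000000
Backward induction: V(k, i) = exp(-r*dt) * [p * V(k+1, i) + (1-p) * V(k+1, i+1)]; then take max(V_cont, immediate exercise) for American.
  V(1,0) = exp(-r*dt) * [p*7.695901 + (1-p)*0.000000] = 3.723549; exercise = 2.789420; V(1,0) = max -> 3.723549
  V(1,1) = exp(-r*dt) * [p*0.000000 + (1-p)*0.000000] = 0.000000; exercise = 0.000000; V(1,1) = max -> 0.000000
  V(0,0) = exp(-r*dt) * [p*3.723549 + (1-p)*0.000000] = 1.801585; exercise = 0.000000; V(0,0) = max -> 1.801585

Answer: Price = V(0,0) = 1.8016


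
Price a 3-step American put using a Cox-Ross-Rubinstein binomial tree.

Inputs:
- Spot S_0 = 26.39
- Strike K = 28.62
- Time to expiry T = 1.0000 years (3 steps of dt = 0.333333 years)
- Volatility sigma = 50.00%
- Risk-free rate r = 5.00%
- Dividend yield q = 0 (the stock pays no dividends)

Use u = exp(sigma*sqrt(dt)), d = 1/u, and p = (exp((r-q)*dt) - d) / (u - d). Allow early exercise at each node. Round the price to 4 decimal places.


Answer: Price = V(0,0) = 6.2043

Derivation:
dt = T/N = 0.333333
u = exp(sigma*sqrt(dt)) = 1.334658; d = 1/u = 0.749256
p = (exp((r-q)*dt) - d) / (u - d) = 0.457037
Discount per step: exp(-r*dt) = 0.983471
Stock lattice S(k, i) with i counting down-moves:
  k=0: S(0,0) = 26.3900
  k=1: S(1,0) = 35.2216; S(1,1) = 19.7729
  k=2: S(2,0) = 47.0088; S(2,1) = 26.3900; S(2,2) = 14.8149
  k=3: S(3,0) = 62.7407; S(3,1) = 35.2216; S(3,2) = 19.7729; S(3,3) = 11.1002
Terminal payoffs V(N, i) = max(K - S_T, 0):
  V(3,0) = 0.000000; V(3,1) = 0.000000; V(3,2) = 8.847145; V(3,3) = 17.519838
Backward induction: V(k, i) = exp(-r*dt) * [p * V(k+1, i) + (1-p) * V(k+1, i+1)]; then take max(V_cont, immediate exercise) for American.
  V(2,0) = exp(-r*dt) * [p*0.000000 + (1-p)*0.000000] = 0.000000; exercise = 0.000000; V(2,0) = max -> 0.000000
  V(2,1) = exp(-r*dt) * [p*0.000000 + (1-p)*8.847145] = 4.724273; exercise = 2.230000; V(2,1) = max -> 4.724273
  V(2,2) = exp(-r*dt) * [p*8.847145 + (1-p)*17.519838] = 13.332032; exercise = 13.805079; V(2,2) = max -> 13.805079
  V(1,0) = exp(-r*dt) * [p*0.000000 + (1-p)*4.724273] = 2.522707; exercise = 0.000000; V(1,0) = max -> 2.522707
  V(1,1) = exp(-r*dt) * [p*4.724273 + (1-p)*13.805079] = 9.495232; exercise = 8.847145; V(1,1) = max -> 9.495232
  V(0,0) = exp(-r*dt) * [p*2.522707 + (1-p)*9.495232] = 6.204257; exercise = 2.230000; V(0,0) = max -> 6.204257


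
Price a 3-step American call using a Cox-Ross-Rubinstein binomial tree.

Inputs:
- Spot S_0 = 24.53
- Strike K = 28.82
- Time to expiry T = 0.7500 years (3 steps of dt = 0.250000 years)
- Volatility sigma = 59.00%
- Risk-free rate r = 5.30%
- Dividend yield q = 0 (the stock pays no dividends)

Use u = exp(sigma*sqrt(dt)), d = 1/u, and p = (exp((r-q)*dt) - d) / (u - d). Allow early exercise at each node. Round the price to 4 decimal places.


dt = T/N = 0.250000
u = exp(sigma*sqrt(dt)) = 1.343126; d = 1/u = 0.744532
p = (exp((r-q)*dt) - d) / (u - d) = 0.449063
Discount per step: exp(-r*dt) = 0.986837
Stock lattice S(k, i) with i counting down-moves:
  k=0: S(0,0) = 24.5300
  k=1: S(1,0) = 32.9469; S(1,1) = 18.2634
  k=2: S(2,0) = 44.2518; S(2,1) = 24.5300; S(2,2) = 13.5976
  k=3: S(3,0) = 59.4358; S(3,1) = 32.9469; S(3,2) = 18.2634; S(3,3) = 10.1239
Terminal payoffs V(N, i) = max(S_T - K, 0):
  V(3,0) = 30.615807; V(3,1) = 4.126890; V(3,2) = 0.000000; V(3,3) = 0.000000
Backward induction: V(k, i) = exp(-r*dt) * [p * V(k+1, i) + (1-p) * V(k+1, i+1)]; then take max(V_cont, immediate exercise) for American.
  V(2,0) = exp(-r*dt) * [p*30.615807 + (1-p)*4.126890] = 15.811182; exercise = 15.431836; V(2,0) = max -> 15.811182
  V(2,1) = exp(-r*dt) * [p*4.126890 + (1-p)*0.000000] = 1.828839; exercise = 0.000000; V(2,1) = max -> 1.828839
  V(2,2) = exp(-r*dt) * [p*0.000000 + (1-p)*0.000000] = 0.000000; exercise = 0.000000; V(2,2) = max -> 0.000000
  V(1,0) = exp(-r*dt) * [p*15.811182 + (1-p)*1.828839] = 8.001068; exercise = 4.126890; V(1,0) = max -> 8.001068
  V(1,1) = exp(-r*dt) * [p*1.828839 + (1-p)*0.000000] = 0.810453; exercise = 0.000000; V(1,1) = max -> 0.810453
  V(0,0) = exp(-r*dt) * [p*8.001068 + (1-p)*0.810453] = 3.986320; exercise = 0.000000; V(0,0) = max -> 3.986320

Answer: Price = V(0,0) = 3.9863


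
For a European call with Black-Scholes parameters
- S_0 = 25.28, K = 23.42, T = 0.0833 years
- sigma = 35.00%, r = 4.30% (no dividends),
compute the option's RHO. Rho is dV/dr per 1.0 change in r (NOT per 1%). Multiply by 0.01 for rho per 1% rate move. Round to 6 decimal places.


Answer: Rho = 1.498373

Derivation:
d1 = 0.8425117022; d2 = 0.7414956144
phi(d1) = 0.2797520742; exp(-qT) = 1.0000000000; exp(-rT) = 0.9964245074
N(d2) = 0.7708035050
Rho = K*T*exp(-rT)*N(d2) = 23.4200 * 0.0833 * 0.9964245074 * 0.7708035050 = 1.498373


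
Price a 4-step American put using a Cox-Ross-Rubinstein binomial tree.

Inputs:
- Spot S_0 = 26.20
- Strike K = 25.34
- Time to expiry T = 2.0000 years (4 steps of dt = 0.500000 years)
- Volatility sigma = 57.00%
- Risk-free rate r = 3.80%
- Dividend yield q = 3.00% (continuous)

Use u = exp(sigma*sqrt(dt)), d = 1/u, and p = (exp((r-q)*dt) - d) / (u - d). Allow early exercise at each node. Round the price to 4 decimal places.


dt = T/N = 0.500000
u = exp(sigma*sqrt(dt)) = 1.496383; d = 1/u = 0.668278
p = (exp((r-q)*dt) - d) / (u - d) = 0.405420
Discount per step: exp(-r*dt) = 0.981179
Stock lattice S(k, i) with i counting down-moves:
  k=0: S(0,0) = 26.2000
  k=1: S(1,0) = 39.2052; S(1,1) = 17.5089
  k=2: S(2,0) = 58.6660; S(2,1) = 26.2000; S(2,2) = 11.7008
  k=3: S(3,0) = 87.7869; S(3,1) = 39.2052; S(3,2) = 17.5089; S(3,3) = 7.8194
  k=4: S(4,0) = 131.3628; S(4,1) = 58.6660; S(4,2) = 26.2000; S(4,3) = 11.7008; S(4,4) = 5.2255
Terminal payoffs V(N, i) = max(K - S_T, 0):
  V(4,0) = 0.000000; V(4,1) = 0.000000; V(4,2) = 0.000000; V(4,3) = 13.639195; V(4,4) = 20.114471
Backward induction: V(k, i) = exp(-r*dt) * [p * V(k+1, i) + (1-p) * V(k+1, i+1)]; then take max(V_cont, immediate exercise) for American.
  V(3,0) = exp(-r*dt) * [p*0.000000 + (1-p)*0.000000] = 0.000000; exercise = 0.000000; V(3,0) = max -> 0.000000
  V(3,1) = exp(-r*dt) * [p*0.000000 + (1-p)*0.000000] = 0.000000; exercise = 0.000000; V(3,1) = max -> 0.000000
  V(3,2) = exp(-r*dt) * [p*0.000000 + (1-p)*13.639195] = 7.956971; exercise = 7.831114; V(3,2) = max -> 7.956971
  V(3,3) = exp(-r*dt) * [p*13.639195 + (1-p)*20.114471] = 17.160109; exercise = 17.520608; V(3,3) = max -> 17.520608
  V(2,0) = exp(-r*dt) * [p*0.000000 + (1-p)*0.000000] = 0.000000; exercise = 0.000000; V(2,0) = max -> 0.000000
  V(2,1) = exp(-r*dt) * [p*0.000000 + (1-p)*7.956971] = 4.642018; exercise = 0.000000; V(2,1) = max -> 4.642018
  V(2,2) = exp(-r*dt) * [p*7.956971 + (1-p)*17.520608] = 13.386547; exercise = 13.639195; V(2,2) = max -> 13.639195
  V(1,0) = exp(-r*dt) * [p*0.000000 + (1-p)*4.642018] = 2.708107; exercise = 0.000000; V(1,0) = max -> 2.708107
  V(1,1) = exp(-r*dt) * [p*4.642018 + (1-p)*13.639195] = 9.803516; exercise = 7.831114; V(1,1) = max -> 9.803516
  V(0,0) = exp(-r*dt) * [p*2.708107 + (1-p)*9.803516] = 6.796530; exercise = 0.000000; V(0,0) = max -> 6.796530

Answer: Price = V(0,0) = 6.7965


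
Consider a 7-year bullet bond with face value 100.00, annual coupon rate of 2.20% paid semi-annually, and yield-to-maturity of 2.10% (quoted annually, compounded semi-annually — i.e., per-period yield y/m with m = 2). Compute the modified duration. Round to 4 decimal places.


Coupon per period c = face * coupon_rate / m = 1.100000
Periods per year m = 2; per-period yield y/m = 0.010500
Number of cashflows N = 14
Cashflows (t years, CF_t, discount factor 1/(1+y/m)^(m*t), PV):
  t = 0.5000: CF_t = 1.100000, DF = 0.989609, PV = 1.088570
  t = 1.0000: CF_t = 1.100000, DF = 0.979326, PV = 1.077259
  t = 1.5000: CF_t = 1.100000, DF = 0.969150, PV = 1.066065
  t = 2.0000: CF_t = 1.100000, DF = 0.959080, PV = 1.054988
  t = 2.5000: CF_t = 1.100000, DF = 0.949114, PV = 1.044025
  t = 3.0000: CF_t = 1.100000, DF = 0.939252, PV = 1.033177
  t = 3.5000: CF_t = 1.100000, DF = 0.929492, PV = 1.022441
  t = 4.0000: CF_t = 1.100000, DF = 0.919834, PV = 1.011817
  t = 4.5000: CF_t = 1.100000, DF = 0.910276, PV = 1.001304
  t = 5.0000: CF_t = 1.100000, DF = 0.900818, PV = 0.990899
  t = 5.5000: CF_t = 1.100000, DF = 0.891457, PV = 0.980603
  t = 6.0000: CF_t = 1.100000, DF = 0.882194, PV = 0.970414
  t = 6.5000: CF_t = 1.100000, DF = 0.873027, PV = 0.960330
  t = 7.0000: CF_t = 101.100000, DF = 0.863956, PV = 87.345937
Price P = sum_t PV_t = 100.647829
First compute Macaulay numerator sum_t t * PV_t:
  t * PV_t at t = 0.5000: 0.544285
  t * PV_t at t = 1.0000: 1.077259
  t * PV_t at t = 1.5000: 1.599098
  t * PV_t at t = 2.0000: 2.109975
  t * PV_t at t = 2.5000: 2.610064
  t * PV_t at t = 3.0000: 3.099531
  t * PV_t at t = 3.5000: 3.578545
  t * PV_t at t = 4.0000: 4.047270
  t * PV_t at t = 4.5000: 4.505867
  t * PV_t at t = 5.0000: 4.954496
  t * PV_t at t = 5.5000: 5.393316
  t * PV_t at t = 6.0000: 5.822482
  t * PV_t at t = 6.5000: 6.242146
  t * PV_t at t = 7.0000: 611.421556
Macaulay duration D = 657.005889 / 100.647829 = 6.527770
Modified duration = D / (1 + y/m) = 6.527770 / (1 + 0.010500) = 6.459941

Answer: Modified duration = 6.4599


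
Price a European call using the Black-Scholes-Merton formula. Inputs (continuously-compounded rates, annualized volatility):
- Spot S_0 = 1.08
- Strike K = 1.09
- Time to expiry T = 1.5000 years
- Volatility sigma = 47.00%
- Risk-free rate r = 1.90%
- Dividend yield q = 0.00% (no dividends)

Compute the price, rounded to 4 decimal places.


Answer: Price = 0.2527

Derivation:
d1 = (ln(S/K) + (r - q + 0.5*sigma^2) * T) / (sigma * sqrt(T)) = 0.32131459
d2 = d1 - sigma * sqrt(T) = -0.25431550
exp(-rT) = 0.97190229; exp(-qT) = 1.00000000
C = S_0 * exp(-qT) * N(d1) - K * exp(-rT) * N(d2)
N(d1) = 0.62601400; N(d2) = 0.39962591
C = 1.0800 * 1.00000000 * 0.62601400 - 1.0900 * 0.97190229 * 0.39962591 = 0.2527


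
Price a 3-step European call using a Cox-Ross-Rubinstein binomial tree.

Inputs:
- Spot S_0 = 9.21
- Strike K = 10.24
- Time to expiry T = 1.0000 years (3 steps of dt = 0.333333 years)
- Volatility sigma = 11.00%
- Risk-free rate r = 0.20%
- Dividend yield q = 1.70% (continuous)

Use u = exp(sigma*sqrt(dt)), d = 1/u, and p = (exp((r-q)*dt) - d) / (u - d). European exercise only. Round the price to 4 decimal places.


dt = T/N = 0.333333
u = exp(sigma*sqrt(dt)) = 1.065569; d = 1/u = 0.938466
p = (exp((r-q)*dt) - d) / (u - d) = 0.444888
Discount per step: exp(-r*dt) = 0.999334
Stock lattice S(k, i) with i counting down-moves:
  k=0: S(0,0) = 9.2100
  k=1: S(1,0) = 9.8139; S(1,1) = 8.6433
  k=2: S(2,0) = 10.4574; S(2,1) = 9.2100; S(2,2) = 8.1114
  k=3: S(3,0) = 11.1430; S(3,1) = 9.8139; S(3,2) = 8.6433; S(3,3) = 7.6123
Terminal payoffs V(N, i) = max(S_T - K, 0):
  V(3,0) = 0.903044; V(3,1) = 0.000000; V(3,2) = 0.000000; V(3,3) = 0.000000
Backward induction: V(k, i) = exp(-r*dt) * [p * V(k+1, i) + (1-p) * V(k+1, i+1)].
  V(2,0) = exp(-r*dt) * [p*0.903044 + (1-p)*0.000000] = 0.401486
  V(2,1) = exp(-r*dt) * [p*0.000000 + (1-p)*0.000000] = 0.000000
  V(2,2) = exp(-r*dt) * [p*0.000000 + (1-p)*0.000000] = 0.000000
  V(1,0) = exp(-r*dt) * [p*0.401486 + (1-p)*0.000000] = 0.178497
  V(1,1) = exp(-r*dt) * [p*0.000000 + (1-p)*0.000000] = 0.000000
  V(0,0) = exp(-r*dt) * [p*0.178497 + (1-p)*0.000000] = 0.079358

Answer: Price = V(0,0) = 0.0794


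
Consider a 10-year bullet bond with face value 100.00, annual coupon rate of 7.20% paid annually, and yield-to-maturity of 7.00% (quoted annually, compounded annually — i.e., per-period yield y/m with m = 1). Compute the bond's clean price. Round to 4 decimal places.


Answer: Price = 101.4047

Derivation:
Coupon per period c = face * coupon_rate / m = 7.200000
Periods per year m = 1; per-period yield y/m = 0.070000
Number of cashflows N = 10
Cashflows (t years, CF_t, discount factor 1/(1+y/m)^(m*t), PV):
  t = 1.0000: CF_t = 7.200000, DF = 0.934579, PV = 6.728972
  t = 2.0000: CF_t = 7.200000, DF = 0.873439, PV = 6.288759
  t = 3.0000: CF_t = 7.200000, DF = 0.816298, PV = 5.877345
  t = 4.0000: CF_t = 7.200000, DF = 0.762895, PV = 5.492846
  t = 5.0000: CF_t = 7.200000, DF = 0.712986, PV = 5.133500
  t = 6.0000: CF_t = 7.200000, DF = 0.666342, PV = 4.797664
  t = 7.0000: CF_t = 7.200000, DF = 0.622750, PV = 4.483798
  t = 8.0000: CF_t = 7.200000, DF = 0.582009, PV = 4.190466
  t = 9.0000: CF_t = 7.200000, DF = 0.543934, PV = 3.916323
  t = 10.0000: CF_t = 107.200000, DF = 0.508349, PV = 54.495044
Price P = sum_t PV_t = 101.404716


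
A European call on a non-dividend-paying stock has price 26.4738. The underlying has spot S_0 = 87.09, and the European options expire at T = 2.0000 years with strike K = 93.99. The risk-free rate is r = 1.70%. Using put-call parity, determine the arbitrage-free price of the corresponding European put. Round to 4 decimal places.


Answer: Put price = 30.2319

Derivation:
Put-call parity: C - P = S_0 * exp(-qT) - K * exp(-rT).
S_0 * exp(-qT) = 87.0900 * 1.00000000 = 87.09000000
K * exp(-rT) = 93.9900 * 0.96657150 = 90.84805572
P = C - S*exp(-qT) + K*exp(-rT)
P = 26.4738 - 87.09000000 + 90.84805572 = 30.2319


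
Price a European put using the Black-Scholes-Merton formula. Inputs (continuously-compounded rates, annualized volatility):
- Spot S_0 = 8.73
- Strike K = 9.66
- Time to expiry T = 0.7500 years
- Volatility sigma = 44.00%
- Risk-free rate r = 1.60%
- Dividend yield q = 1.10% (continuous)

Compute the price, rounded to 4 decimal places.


d1 = (ln(S/K) + (r - q + 0.5*sigma^2) * T) / (sigma * sqrt(T)) = -0.06528855
d2 = d1 - sigma * sqrt(T) = -0.44633973
exp(-rT) = 0.98807171; exp(-qT) = 0.99178394
P = K * exp(-rT) * N(-d2) - S_0 * exp(-qT) * N(-d1)
N(-d1) = 0.52602787; N(-d2) = 0.67232407
P = 9.6600 * 0.98807171 * 0.67232407 - 8.7300 * 0.99178394 * 0.52602787 = 1.8627

Answer: Price = 1.8627


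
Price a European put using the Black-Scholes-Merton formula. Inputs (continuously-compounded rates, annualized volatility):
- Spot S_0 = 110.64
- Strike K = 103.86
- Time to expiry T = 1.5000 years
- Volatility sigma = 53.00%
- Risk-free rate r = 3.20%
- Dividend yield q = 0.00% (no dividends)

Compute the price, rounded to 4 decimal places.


d1 = (ln(S/K) + (r - q + 0.5*sigma^2) * T) / (sigma * sqrt(T)) = 0.49592593
d2 = d1 - sigma * sqrt(T) = -0.15318886
exp(-rT) = 0.95313379; exp(-qT) = 1.00000000
P = K * exp(-rT) * N(-d2) - S_0 * exp(-qT) * N(-d1)
N(-d1) = 0.30997334; N(-d2) = 0.56087533
P = 103.8600 * 0.95313379 * 0.56087533 - 110.6400 * 1.00000000 * 0.30997334 = 21.2270

Answer: Price = 21.2270


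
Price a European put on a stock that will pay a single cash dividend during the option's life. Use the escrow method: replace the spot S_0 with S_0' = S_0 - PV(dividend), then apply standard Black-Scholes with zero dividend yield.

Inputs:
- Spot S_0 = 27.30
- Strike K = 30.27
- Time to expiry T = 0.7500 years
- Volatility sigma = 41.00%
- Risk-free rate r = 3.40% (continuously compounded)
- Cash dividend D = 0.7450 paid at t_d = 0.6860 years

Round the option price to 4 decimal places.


PV(D) = D * exp(-r * t_d) = 0.7450 * 0.97694590 = 0.72782470
S_0' = S_0 - PV(D) = 27.3000 - 0.72782470 = 26.57217530
d1 = (ln(S_0'/K) + (r + sigma^2/2)*T) / (sigma*sqrt(T)) = -0.11759638
d2 = d1 - sigma*sqrt(T) = -0.47266680
exp(-rT) = 0.97482238
N(-d1) = 0.54680626; N(-d2) = 0.68177454
P = K * exp(-rT) * N(-d2) - S_0' * N(-d1) = 30.2700 * 0.97482238 * 0.68177454 - 26.57217530 * 0.54680626 = 5.5879

Answer: Price = 5.5879


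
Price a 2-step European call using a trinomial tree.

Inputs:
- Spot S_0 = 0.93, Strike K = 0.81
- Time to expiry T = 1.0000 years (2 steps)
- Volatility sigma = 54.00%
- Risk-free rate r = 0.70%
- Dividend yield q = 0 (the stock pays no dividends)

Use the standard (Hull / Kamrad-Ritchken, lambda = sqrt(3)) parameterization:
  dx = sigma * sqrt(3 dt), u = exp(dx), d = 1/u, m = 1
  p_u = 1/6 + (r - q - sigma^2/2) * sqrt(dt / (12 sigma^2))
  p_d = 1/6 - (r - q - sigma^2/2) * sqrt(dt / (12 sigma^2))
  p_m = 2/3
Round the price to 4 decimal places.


dt = T/N = 0.500000; dx = sigma*sqrt(3*dt) = 0.661362
u = exp(dx) = 1.937430; d = 1/u = 0.516148
p_u = 0.114199, p_m = 0.666667, p_d = 0.219134
Discount per step: exp(-r*dt) = 0.996506
Stock lattice S(k, j) with j the centered position index:
  k=0: S(0,+0) = 0.9300
  k=1: S(1,-1) = 0.4800; S(1,+0) = 0.9300; S(1,+1) = 1.8018
  k=2: S(2,-2) = 0.2478; S(2,-1) = 0.4800; S(2,+0) = 0.9300; S(2,+1) = 1.8018; S(2,+2) = 3.4909
Terminal payoffs V(N, j) = max(S_T - K, 0):
  V(2,-2) = 0.000000; V(2,-1) = 0.000000; V(2,+0) = 0.120000; V(2,+1) = 0.991810; V(2,+2) = 2.680880
Backward induction: V(k, j) = exp(-r*dt) * [p_u * V(k+1, j+1) + p_m * V(k+1, j) + p_d * V(k+1, j-1)]
  V(1,-1) = exp(-r*dt) * [p_u*0.120000 + p_m*0.000000 + p_d*0.000000] = 0.013656
  V(1,+0) = exp(-r*dt) * [p_u*0.991810 + p_m*0.120000 + p_d*0.000000] = 0.192589
  V(1,+1) = exp(-r*dt) * [p_u*2.680880 + p_m*0.991810 + p_d*0.120000] = 0.990185
  V(0,+0) = exp(-r*dt) * [p_u*0.990185 + p_m*0.192589 + p_d*0.013656] = 0.243609

Answer: Price = V(0,0) = 0.2436


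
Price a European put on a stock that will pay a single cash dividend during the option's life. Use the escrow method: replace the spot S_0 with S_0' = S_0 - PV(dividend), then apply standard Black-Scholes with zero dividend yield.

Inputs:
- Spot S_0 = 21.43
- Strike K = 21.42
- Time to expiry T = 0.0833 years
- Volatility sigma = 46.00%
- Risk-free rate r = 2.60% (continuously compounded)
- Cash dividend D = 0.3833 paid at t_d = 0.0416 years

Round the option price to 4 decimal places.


PV(D) = D * exp(-r * t_d) = 0.3833 * 0.99891898 = 0.38288565
S_0' = S_0 - PV(D) = 21.4300 - 0.38288565 = 21.04711435
d1 = (ln(S_0'/K) + (r + sigma^2/2)*T) / (sigma*sqrt(T)) = -0.04958166
d2 = d1 - sigma*sqrt(T) = -0.18234566
exp(-rT) = 0.99783654
N(-d1) = 0.51977212; N(-d2) = 0.57234427
P = K * exp(-rT) * N(-d2) - S_0' * N(-d1) = 21.4200 * 0.99783654 * 0.57234427 - 21.04711435 * 0.51977212 = 1.2934

Answer: Price = 1.2934


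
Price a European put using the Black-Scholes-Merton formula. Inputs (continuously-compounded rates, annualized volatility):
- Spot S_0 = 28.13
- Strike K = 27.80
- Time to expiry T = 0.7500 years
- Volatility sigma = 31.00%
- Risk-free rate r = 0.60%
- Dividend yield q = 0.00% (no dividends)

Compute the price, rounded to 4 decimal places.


Answer: Price = 2.7576

Derivation:
d1 = (ln(S/K) + (r - q + 0.5*sigma^2) * T) / (sigma * sqrt(T)) = 0.19495108
d2 = d1 - sigma * sqrt(T) = -0.07351680
exp(-rT) = 0.99551011; exp(-qT) = 1.00000000
P = K * exp(-rT) * N(-d2) - S_0 * exp(-qT) * N(-d1)
N(-d1) = 0.42271562; N(-d2) = 0.52930256
P = 27.8000 * 0.99551011 * 0.52930256 - 28.1300 * 1.00000000 * 0.42271562 = 2.7576


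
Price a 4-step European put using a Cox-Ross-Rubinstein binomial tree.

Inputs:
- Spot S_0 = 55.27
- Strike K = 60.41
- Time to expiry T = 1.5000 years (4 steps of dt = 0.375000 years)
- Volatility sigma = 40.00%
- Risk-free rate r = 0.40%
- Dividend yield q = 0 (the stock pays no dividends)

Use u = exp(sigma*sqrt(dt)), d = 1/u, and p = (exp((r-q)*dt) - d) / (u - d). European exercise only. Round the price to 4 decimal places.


dt = T/N = 0.375000
u = exp(sigma*sqrt(dt)) = 1.277556; d = 1/u = 0.782744
p = (exp((r-q)*dt) - d) / (u - d) = 0.442101
Discount per step: exp(-r*dt) = 0.998501
Stock lattice S(k, i) with i counting down-moves:
  k=0: S(0,0) = 55.2700
  k=1: S(1,0) = 70.6105; S(1,1) = 43.2623
  k=2: S(2,0) = 90.2089; S(2,1) = 55.2700; S(2,2) = 33.8633
  k=3: S(3,0) = 115.2469; S(3,1) = 70.6105; S(3,2) = 43.2623; S(3,3) = 26.5063
  k=4: S(4,0) = 147.2344; S(4,1) = 90.2089; S(4,2) = 55.2700; S(4,3) = 33.8633; S(4,4) = 20.7477
Terminal payoffs V(N, i) = max(K - S_T, 0):
  V(4,0) = 0.000000; V(4,1) = 0.000000; V(4,2) = 5.140000; V(4,3) = 26.546684; V(4,4) = 39.662321
Backward induction: V(k, i) = exp(-r*dt) * [p * V(k+1, i) + (1-p) * V(k+1, i+1)].
  V(3,0) = exp(-r*dt) * [p*0.000000 + (1-p)*0.000000] = 0.000000
  V(3,1) = exp(-r*dt) * [p*0.000000 + (1-p)*5.140000] = 2.863303
  V(3,2) = exp(-r*dt) * [p*5.140000 + (1-p)*26.546684] = 17.057166
  V(3,3) = exp(-r*dt) * [p*26.546684 + (1-p)*39.662321] = 33.813129
  V(2,0) = exp(-r*dt) * [p*0.000000 + (1-p)*2.863303] = 1.595040
  V(2,1) = exp(-r*dt) * [p*2.863303 + (1-p)*17.057166] = 10.765886
  V(2,2) = exp(-r*dt) * [p*17.057166 + (1-p)*33.813129] = 26.365725
  V(1,0) = exp(-r*dt) * [p*1.595040 + (1-p)*10.765886] = 6.701388
  V(1,1) = exp(-r*dt) * [p*10.765886 + (1-p)*26.365725] = 19.439841
  V(0,0) = exp(-r*dt) * [p*6.701388 + (1-p)*19.439841] = 13.787464

Answer: Price = V(0,0) = 13.7875


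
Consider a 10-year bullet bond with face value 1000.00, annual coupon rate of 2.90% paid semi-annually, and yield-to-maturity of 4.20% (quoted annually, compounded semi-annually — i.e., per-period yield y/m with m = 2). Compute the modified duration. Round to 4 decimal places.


Coupon per period c = face * coupon_rate / m = 14.500000
Periods per year m = 2; per-period yield y/m = 0.021000
Number of cashflows N = 20
Cashflows (t years, CF_t, discount factor 1/(1+y/m)^(m*t), PV):
  t = 0.5000: CF_t = 14.500000, DF = 0.979432, PV = 14.201763
  t = 1.0000: CF_t = 14.500000, DF = 0.959287, PV = 13.909660
  t = 1.5000: CF_t = 14.500000, DF = 0.939556, PV = 13.623565
  t = 2.0000: CF_t = 14.500000, DF = 0.920231, PV = 13.343355
  t = 2.5000: CF_t = 14.500000, DF = 0.901304, PV = 13.068908
  t = 3.0000: CF_t = 14.500000, DF = 0.882766, PV = 12.800106
  t = 3.5000: CF_t = 14.500000, DF = 0.864609, PV = 12.536832
  t = 4.0000: CF_t = 14.500000, DF = 0.846826, PV = 12.278974
  t = 4.5000: CF_t = 14.500000, DF = 0.829408, PV = 12.026419
  t = 5.0000: CF_t = 14.500000, DF = 0.812349, PV = 11.779059
  t = 5.5000: CF_t = 14.500000, DF = 0.795640, PV = 11.536786
  t = 6.0000: CF_t = 14.500000, DF = 0.779276, PV = 11.299497
  t = 6.5000: CF_t = 14.500000, DF = 0.763247, PV = 11.067088
  t = 7.0000: CF_t = 14.500000, DF = 0.747549, PV = 10.839459
  t = 7.5000: CF_t = 14.500000, DF = 0.732173, PV = 10.616512
  t = 8.0000: CF_t = 14.500000, DF = 0.717114, PV = 10.398151
  t = 8.5000: CF_t = 14.500000, DF = 0.702364, PV = 10.184281
  t = 9.0000: CF_t = 14.500000, DF = 0.687918, PV = 9.974810
  t = 9.5000: CF_t = 14.500000, DF = 0.673769, PV = 9.769648
  t = 10.0000: CF_t = 1014.500000, DF = 0.659911, PV = 669.479387
Price P = sum_t PV_t = 894.734259
First compute Macaulay numerator sum_t t * PV_t:
  t * PV_t at t = 0.5000: 7.100881
  t * PV_t at t = 1.0000: 13.909660
  t * PV_t at t = 1.5000: 20.435348
  t * PV_t at t = 2.0000: 26.686710
  t * PV_t at t = 2.5000: 32.672269
  t * PV_t at t = 3.0000: 38.400317
  t * PV_t at t = 3.5000: 43.878912
  t * PV_t at t = 4.0000: 49.115894
  t * PV_t at t = 4.5000: 54.118885
  t * PV_t at t = 5.0000: 58.895293
  t * PV_t at t = 5.5000: 63.452323
  t * PV_t at t = 6.0000: 67.796980
  t * PV_t at t = 6.5000: 71.936071
  t * PV_t at t = 7.0000: 75.876214
  t * PV_t at t = 7.5000: 79.623843
  t * PV_t at t = 8.0000: 83.185210
  t * PV_t at t = 8.5000: 86.566391
  t * PV_t at t = 9.0000: 89.773293
  t * PV_t at t = 9.5000: 92.811653
  t * PV_t at t = 10.0000: 6694.793867
Macaulay duration D = 7751.030014 / 894.734259 = 8.662941
Modified duration = D / (1 + y/m) = 8.662941 / (1 + 0.021000) = 8.484761

Answer: Modified duration = 8.4848


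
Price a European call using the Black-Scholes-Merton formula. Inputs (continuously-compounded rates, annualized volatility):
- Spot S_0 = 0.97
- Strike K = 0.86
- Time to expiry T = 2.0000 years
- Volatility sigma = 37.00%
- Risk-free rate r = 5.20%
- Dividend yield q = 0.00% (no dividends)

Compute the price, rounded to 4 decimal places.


Answer: Price = 0.2934

Derivation:
d1 = (ln(S/K) + (r - q + 0.5*sigma^2) * T) / (sigma * sqrt(T)) = 0.69041081
d2 = d1 - sigma * sqrt(T) = 0.16715179
exp(-rT) = 0.90122530; exp(-qT) = 1.00000000
C = S_0 * exp(-qT) * N(d1) - K * exp(-rT) * N(d2)
N(d1) = 0.75503206; N(d2) = 0.56637469
C = 0.9700 * 1.00000000 * 0.75503206 - 0.8600 * 0.90122530 * 0.56637469 = 0.2934


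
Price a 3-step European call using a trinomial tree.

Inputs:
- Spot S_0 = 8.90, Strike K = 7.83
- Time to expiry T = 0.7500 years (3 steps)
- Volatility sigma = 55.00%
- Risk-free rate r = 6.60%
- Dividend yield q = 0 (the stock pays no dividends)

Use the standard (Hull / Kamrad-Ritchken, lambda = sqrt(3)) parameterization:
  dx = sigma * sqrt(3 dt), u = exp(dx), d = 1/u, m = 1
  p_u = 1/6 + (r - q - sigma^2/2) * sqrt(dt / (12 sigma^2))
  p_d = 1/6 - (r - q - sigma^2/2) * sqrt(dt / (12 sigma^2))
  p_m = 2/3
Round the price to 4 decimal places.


Answer: Price = V(0,0) = 2.3640

Derivation:
dt = T/N = 0.250000; dx = sigma*sqrt(3*dt) = 0.476314
u = exp(dx) = 1.610128; d = 1/u = 0.621068
p_u = 0.144294, p_m = 0.666667, p_d = 0.189039
Discount per step: exp(-r*dt) = 0.983635
Stock lattice S(k, j) with j the centered position index:
  k=0: S(0,+0) = 8.9000
  k=1: S(1,-1) = 5.5275; S(1,+0) = 8.9000; S(1,+1) = 14.3301
  k=2: S(2,-2) = 3.4330; S(2,-1) = 5.5275; S(2,+0) = 8.9000; S(2,+1) = 14.3301; S(2,+2) = 23.0734
  k=3: S(3,-3) = 2.1321; S(3,-2) = 3.4330; S(3,-1) = 5.5275; S(3,+0) = 8.9000; S(3,+1) = 14.3301; S(3,+2) = 23.0734; S(3,+3) = 37.1511
Terminal payoffs V(N, j) = max(S_T - K, 0):
  V(3,-3) = 0.000000; V(3,-2) = 0.000000; V(3,-1) = 0.000000; V(3,+0) = 1.070000; V(3,+1) = 6.500143; V(3,+2) = 15.243372; V(3,+3) = 29.321093
Backward induction: V(k, j) = exp(-r*dt) * [p_u * V(k+1, j+1) + p_m * V(k+1, j) + p_d * V(k+1, j-1)]
  V(2,-2) = exp(-r*dt) * [p_u*0.000000 + p_m*0.000000 + p_d*0.000000] = 0.000000
  V(2,-1) = exp(-r*dt) * [p_u*1.070000 + p_m*0.000000 + p_d*0.000000] = 0.151868
  V(2,+0) = exp(-r*dt) * [p_u*6.500143 + p_m*1.070000 + p_d*0.000000] = 1.624245
  V(2,+1) = exp(-r*dt) * [p_u*15.243372 + p_m*6.500143 + p_d*1.070000] = 6.625013
  V(2,+2) = exp(-r*dt) * [p_u*29.321093 + p_m*15.243372 + p_d*6.500143] = 15.366250
  V(1,-1) = exp(-r*dt) * [p_u*1.624245 + p_m*0.151868 + p_d*0.000000] = 0.330123
  V(1,+0) = exp(-r*dt) * [p_u*6.625013 + p_m*1.624245 + p_d*0.151868] = 2.033657
  V(1,+1) = exp(-r*dt) * [p_u*15.366250 + p_m*6.625013 + p_d*1.624245] = 6.827398
  V(0,+0) = exp(-r*dt) * [p_u*6.827398 + p_m*2.033657 + p_d*0.330123] = 2.364003


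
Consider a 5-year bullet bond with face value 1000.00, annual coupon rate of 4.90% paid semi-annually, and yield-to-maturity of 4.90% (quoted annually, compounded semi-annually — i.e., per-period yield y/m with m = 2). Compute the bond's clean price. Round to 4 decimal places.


Coupon per period c = face * coupon_rate / m = 24.500000
Periods per year m = 2; per-period yield y/m = 0.024500
Number of cashflows N = 10
Cashflows (t years, CF_t, discount factor 1/(1+y/m)^(m*t), PV):
  t = 0.5000: CF_t = 24.500000, DF = 0.976086, PV = 23.914104
  t = 1.0000: CF_t = 24.500000, DF = 0.952744, PV = 23.342220
  t = 1.5000: CF_t = 24.500000, DF = 0.929960, PV = 22.784012
  t = 2.0000: CF_t = 24.500000, DF = 0.907721, PV = 22.239153
  t = 2.5000: CF_t = 24.500000, DF = 0.886013, PV = 21.707323
  t = 3.0000: CF_t = 24.500000, DF = 0.864825, PV = 21.188212
  t = 3.5000: CF_t = 24.500000, DF = 0.844143, PV = 20.681515
  t = 4.0000: CF_t = 24.500000, DF = 0.823957, PV = 20.186935
  t = 4.5000: CF_t = 24.500000, DF = 0.804252, PV = 19.704182
  t = 5.0000: CF_t = 1024.500000, DF = 0.785019, PV = 804.252344
Price P = sum_t PV_t = 1000.000000

Answer: Price = 1000.0000


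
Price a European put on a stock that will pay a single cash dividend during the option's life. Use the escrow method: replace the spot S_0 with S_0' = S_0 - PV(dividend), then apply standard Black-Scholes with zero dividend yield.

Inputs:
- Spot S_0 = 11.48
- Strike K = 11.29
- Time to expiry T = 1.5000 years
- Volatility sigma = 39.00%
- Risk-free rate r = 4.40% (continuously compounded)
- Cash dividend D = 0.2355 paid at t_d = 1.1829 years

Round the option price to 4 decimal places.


PV(D) = D * exp(-r * t_d) = 0.2355 * 0.94928368 = 0.22355631
S_0' = S_0 - PV(D) = 11.4800 - 0.22355631 = 11.25644369
d1 = (ln(S_0'/K) + (r + sigma^2/2)*T) / (sigma*sqrt(T)) = 0.37076976
d2 = d1 - sigma*sqrt(T) = -0.10688074
exp(-rT) = 0.93613086
N(-d1) = 0.35540451; N(-d2) = 0.54255821
P = K * exp(-rT) * N(-d2) - S_0' * N(-d1) = 11.2900 * 0.93613086 * 0.54255821 - 11.25644369 * 0.35540451 = 1.7337

Answer: Price = 1.7337
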